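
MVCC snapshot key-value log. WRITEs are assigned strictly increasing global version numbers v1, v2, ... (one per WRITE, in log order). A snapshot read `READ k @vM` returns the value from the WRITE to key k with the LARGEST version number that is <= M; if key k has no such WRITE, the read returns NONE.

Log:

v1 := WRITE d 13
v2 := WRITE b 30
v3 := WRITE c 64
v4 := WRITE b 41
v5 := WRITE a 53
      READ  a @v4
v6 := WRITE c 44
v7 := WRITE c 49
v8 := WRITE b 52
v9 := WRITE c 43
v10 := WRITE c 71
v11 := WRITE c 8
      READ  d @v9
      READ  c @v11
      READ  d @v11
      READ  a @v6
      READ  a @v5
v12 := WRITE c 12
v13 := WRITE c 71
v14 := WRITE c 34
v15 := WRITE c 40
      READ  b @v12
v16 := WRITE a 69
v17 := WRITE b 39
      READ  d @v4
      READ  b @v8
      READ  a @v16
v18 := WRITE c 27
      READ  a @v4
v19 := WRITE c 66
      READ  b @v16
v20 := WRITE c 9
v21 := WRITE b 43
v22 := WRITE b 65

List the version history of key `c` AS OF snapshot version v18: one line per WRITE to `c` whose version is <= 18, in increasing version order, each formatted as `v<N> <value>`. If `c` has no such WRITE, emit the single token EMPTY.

Answer: v3 64
v6 44
v7 49
v9 43
v10 71
v11 8
v12 12
v13 71
v14 34
v15 40
v18 27

Derivation:
Scan writes for key=c with version <= 18:
  v1 WRITE d 13 -> skip
  v2 WRITE b 30 -> skip
  v3 WRITE c 64 -> keep
  v4 WRITE b 41 -> skip
  v5 WRITE a 53 -> skip
  v6 WRITE c 44 -> keep
  v7 WRITE c 49 -> keep
  v8 WRITE b 52 -> skip
  v9 WRITE c 43 -> keep
  v10 WRITE c 71 -> keep
  v11 WRITE c 8 -> keep
  v12 WRITE c 12 -> keep
  v13 WRITE c 71 -> keep
  v14 WRITE c 34 -> keep
  v15 WRITE c 40 -> keep
  v16 WRITE a 69 -> skip
  v17 WRITE b 39 -> skip
  v18 WRITE c 27 -> keep
  v19 WRITE c 66 -> drop (> snap)
  v20 WRITE c 9 -> drop (> snap)
  v21 WRITE b 43 -> skip
  v22 WRITE b 65 -> skip
Collected: [(3, 64), (6, 44), (7, 49), (9, 43), (10, 71), (11, 8), (12, 12), (13, 71), (14, 34), (15, 40), (18, 27)]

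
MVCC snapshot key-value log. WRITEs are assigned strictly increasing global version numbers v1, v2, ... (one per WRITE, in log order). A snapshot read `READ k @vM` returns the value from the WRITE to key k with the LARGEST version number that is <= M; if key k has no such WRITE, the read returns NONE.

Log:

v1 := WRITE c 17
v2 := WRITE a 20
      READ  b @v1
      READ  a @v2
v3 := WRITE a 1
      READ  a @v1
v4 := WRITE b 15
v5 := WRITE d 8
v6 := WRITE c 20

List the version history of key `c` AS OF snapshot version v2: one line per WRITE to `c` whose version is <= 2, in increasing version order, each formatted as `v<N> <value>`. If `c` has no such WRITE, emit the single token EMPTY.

Answer: v1 17

Derivation:
Scan writes for key=c with version <= 2:
  v1 WRITE c 17 -> keep
  v2 WRITE a 20 -> skip
  v3 WRITE a 1 -> skip
  v4 WRITE b 15 -> skip
  v5 WRITE d 8 -> skip
  v6 WRITE c 20 -> drop (> snap)
Collected: [(1, 17)]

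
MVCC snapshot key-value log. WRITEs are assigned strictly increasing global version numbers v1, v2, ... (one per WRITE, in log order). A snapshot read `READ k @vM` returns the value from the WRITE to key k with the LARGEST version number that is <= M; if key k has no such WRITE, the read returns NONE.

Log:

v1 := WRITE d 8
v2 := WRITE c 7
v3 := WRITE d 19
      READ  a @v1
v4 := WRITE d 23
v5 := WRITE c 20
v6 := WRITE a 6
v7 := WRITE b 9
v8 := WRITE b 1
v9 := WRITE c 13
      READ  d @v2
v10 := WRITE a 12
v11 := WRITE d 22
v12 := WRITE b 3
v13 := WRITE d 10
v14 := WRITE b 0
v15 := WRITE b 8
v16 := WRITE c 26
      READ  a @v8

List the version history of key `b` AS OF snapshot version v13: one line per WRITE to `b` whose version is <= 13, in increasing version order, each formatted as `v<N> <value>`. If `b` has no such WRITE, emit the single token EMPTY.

Scan writes for key=b with version <= 13:
  v1 WRITE d 8 -> skip
  v2 WRITE c 7 -> skip
  v3 WRITE d 19 -> skip
  v4 WRITE d 23 -> skip
  v5 WRITE c 20 -> skip
  v6 WRITE a 6 -> skip
  v7 WRITE b 9 -> keep
  v8 WRITE b 1 -> keep
  v9 WRITE c 13 -> skip
  v10 WRITE a 12 -> skip
  v11 WRITE d 22 -> skip
  v12 WRITE b 3 -> keep
  v13 WRITE d 10 -> skip
  v14 WRITE b 0 -> drop (> snap)
  v15 WRITE b 8 -> drop (> snap)
  v16 WRITE c 26 -> skip
Collected: [(7, 9), (8, 1), (12, 3)]

Answer: v7 9
v8 1
v12 3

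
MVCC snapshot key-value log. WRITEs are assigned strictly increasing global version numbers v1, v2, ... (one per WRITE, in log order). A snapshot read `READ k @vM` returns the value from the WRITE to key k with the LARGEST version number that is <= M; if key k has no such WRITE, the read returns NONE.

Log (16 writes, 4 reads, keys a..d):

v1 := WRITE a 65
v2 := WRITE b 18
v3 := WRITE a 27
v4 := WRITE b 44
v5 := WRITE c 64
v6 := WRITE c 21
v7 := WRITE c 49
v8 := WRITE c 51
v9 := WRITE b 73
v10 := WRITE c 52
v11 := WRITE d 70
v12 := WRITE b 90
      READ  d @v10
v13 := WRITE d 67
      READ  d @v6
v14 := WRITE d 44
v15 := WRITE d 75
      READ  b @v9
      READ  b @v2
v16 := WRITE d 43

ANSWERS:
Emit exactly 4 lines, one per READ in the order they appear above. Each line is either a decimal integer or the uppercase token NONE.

v1: WRITE a=65  (a history now [(1, 65)])
v2: WRITE b=18  (b history now [(2, 18)])
v3: WRITE a=27  (a history now [(1, 65), (3, 27)])
v4: WRITE b=44  (b history now [(2, 18), (4, 44)])
v5: WRITE c=64  (c history now [(5, 64)])
v6: WRITE c=21  (c history now [(5, 64), (6, 21)])
v7: WRITE c=49  (c history now [(5, 64), (6, 21), (7, 49)])
v8: WRITE c=51  (c history now [(5, 64), (6, 21), (7, 49), (8, 51)])
v9: WRITE b=73  (b history now [(2, 18), (4, 44), (9, 73)])
v10: WRITE c=52  (c history now [(5, 64), (6, 21), (7, 49), (8, 51), (10, 52)])
v11: WRITE d=70  (d history now [(11, 70)])
v12: WRITE b=90  (b history now [(2, 18), (4, 44), (9, 73), (12, 90)])
READ d @v10: history=[(11, 70)] -> no version <= 10 -> NONE
v13: WRITE d=67  (d history now [(11, 70), (13, 67)])
READ d @v6: history=[(11, 70), (13, 67)] -> no version <= 6 -> NONE
v14: WRITE d=44  (d history now [(11, 70), (13, 67), (14, 44)])
v15: WRITE d=75  (d history now [(11, 70), (13, 67), (14, 44), (15, 75)])
READ b @v9: history=[(2, 18), (4, 44), (9, 73), (12, 90)] -> pick v9 -> 73
READ b @v2: history=[(2, 18), (4, 44), (9, 73), (12, 90)] -> pick v2 -> 18
v16: WRITE d=43  (d history now [(11, 70), (13, 67), (14, 44), (15, 75), (16, 43)])

Answer: NONE
NONE
73
18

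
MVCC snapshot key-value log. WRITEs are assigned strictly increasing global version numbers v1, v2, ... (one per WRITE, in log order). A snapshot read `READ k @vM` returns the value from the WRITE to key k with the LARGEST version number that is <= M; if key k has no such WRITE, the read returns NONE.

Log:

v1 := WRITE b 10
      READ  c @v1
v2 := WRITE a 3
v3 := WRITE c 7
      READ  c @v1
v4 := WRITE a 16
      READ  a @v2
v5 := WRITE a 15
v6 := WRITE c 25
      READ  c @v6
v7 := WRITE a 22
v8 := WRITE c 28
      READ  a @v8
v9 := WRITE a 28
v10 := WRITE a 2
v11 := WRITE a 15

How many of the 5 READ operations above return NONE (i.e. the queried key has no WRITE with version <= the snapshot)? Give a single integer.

v1: WRITE b=10  (b history now [(1, 10)])
READ c @v1: history=[] -> no version <= 1 -> NONE
v2: WRITE a=3  (a history now [(2, 3)])
v3: WRITE c=7  (c history now [(3, 7)])
READ c @v1: history=[(3, 7)] -> no version <= 1 -> NONE
v4: WRITE a=16  (a history now [(2, 3), (4, 16)])
READ a @v2: history=[(2, 3), (4, 16)] -> pick v2 -> 3
v5: WRITE a=15  (a history now [(2, 3), (4, 16), (5, 15)])
v6: WRITE c=25  (c history now [(3, 7), (6, 25)])
READ c @v6: history=[(3, 7), (6, 25)] -> pick v6 -> 25
v7: WRITE a=22  (a history now [(2, 3), (4, 16), (5, 15), (7, 22)])
v8: WRITE c=28  (c history now [(3, 7), (6, 25), (8, 28)])
READ a @v8: history=[(2, 3), (4, 16), (5, 15), (7, 22)] -> pick v7 -> 22
v9: WRITE a=28  (a history now [(2, 3), (4, 16), (5, 15), (7, 22), (9, 28)])
v10: WRITE a=2  (a history now [(2, 3), (4, 16), (5, 15), (7, 22), (9, 28), (10, 2)])
v11: WRITE a=15  (a history now [(2, 3), (4, 16), (5, 15), (7, 22), (9, 28), (10, 2), (11, 15)])
Read results in order: ['NONE', 'NONE', '3', '25', '22']
NONE count = 2

Answer: 2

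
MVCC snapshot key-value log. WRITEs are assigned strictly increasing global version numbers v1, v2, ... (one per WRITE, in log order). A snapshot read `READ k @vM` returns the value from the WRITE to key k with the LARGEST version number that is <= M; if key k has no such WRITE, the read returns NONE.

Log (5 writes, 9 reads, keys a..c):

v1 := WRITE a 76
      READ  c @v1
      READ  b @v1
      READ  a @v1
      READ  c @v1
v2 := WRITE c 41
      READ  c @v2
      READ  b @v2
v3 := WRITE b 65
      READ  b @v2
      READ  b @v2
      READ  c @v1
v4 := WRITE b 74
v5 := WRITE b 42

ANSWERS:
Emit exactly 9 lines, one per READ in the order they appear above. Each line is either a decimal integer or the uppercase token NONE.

Answer: NONE
NONE
76
NONE
41
NONE
NONE
NONE
NONE

Derivation:
v1: WRITE a=76  (a history now [(1, 76)])
READ c @v1: history=[] -> no version <= 1 -> NONE
READ b @v1: history=[] -> no version <= 1 -> NONE
READ a @v1: history=[(1, 76)] -> pick v1 -> 76
READ c @v1: history=[] -> no version <= 1 -> NONE
v2: WRITE c=41  (c history now [(2, 41)])
READ c @v2: history=[(2, 41)] -> pick v2 -> 41
READ b @v2: history=[] -> no version <= 2 -> NONE
v3: WRITE b=65  (b history now [(3, 65)])
READ b @v2: history=[(3, 65)] -> no version <= 2 -> NONE
READ b @v2: history=[(3, 65)] -> no version <= 2 -> NONE
READ c @v1: history=[(2, 41)] -> no version <= 1 -> NONE
v4: WRITE b=74  (b history now [(3, 65), (4, 74)])
v5: WRITE b=42  (b history now [(3, 65), (4, 74), (5, 42)])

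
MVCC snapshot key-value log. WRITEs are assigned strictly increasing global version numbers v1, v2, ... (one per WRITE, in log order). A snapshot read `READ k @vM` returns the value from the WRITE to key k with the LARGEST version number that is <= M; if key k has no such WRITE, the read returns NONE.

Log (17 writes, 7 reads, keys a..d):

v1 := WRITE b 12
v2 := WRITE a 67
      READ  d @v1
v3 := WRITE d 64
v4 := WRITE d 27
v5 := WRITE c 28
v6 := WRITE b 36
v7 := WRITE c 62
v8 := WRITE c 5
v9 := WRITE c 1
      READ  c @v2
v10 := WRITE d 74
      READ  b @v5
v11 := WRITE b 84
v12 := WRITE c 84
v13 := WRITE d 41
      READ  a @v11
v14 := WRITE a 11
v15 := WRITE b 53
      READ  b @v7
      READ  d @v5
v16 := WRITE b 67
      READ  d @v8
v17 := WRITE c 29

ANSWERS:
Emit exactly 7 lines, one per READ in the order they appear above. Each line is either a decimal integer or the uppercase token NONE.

v1: WRITE b=12  (b history now [(1, 12)])
v2: WRITE a=67  (a history now [(2, 67)])
READ d @v1: history=[] -> no version <= 1 -> NONE
v3: WRITE d=64  (d history now [(3, 64)])
v4: WRITE d=27  (d history now [(3, 64), (4, 27)])
v5: WRITE c=28  (c history now [(5, 28)])
v6: WRITE b=36  (b history now [(1, 12), (6, 36)])
v7: WRITE c=62  (c history now [(5, 28), (7, 62)])
v8: WRITE c=5  (c history now [(5, 28), (7, 62), (8, 5)])
v9: WRITE c=1  (c history now [(5, 28), (7, 62), (8, 5), (9, 1)])
READ c @v2: history=[(5, 28), (7, 62), (8, 5), (9, 1)] -> no version <= 2 -> NONE
v10: WRITE d=74  (d history now [(3, 64), (4, 27), (10, 74)])
READ b @v5: history=[(1, 12), (6, 36)] -> pick v1 -> 12
v11: WRITE b=84  (b history now [(1, 12), (6, 36), (11, 84)])
v12: WRITE c=84  (c history now [(5, 28), (7, 62), (8, 5), (9, 1), (12, 84)])
v13: WRITE d=41  (d history now [(3, 64), (4, 27), (10, 74), (13, 41)])
READ a @v11: history=[(2, 67)] -> pick v2 -> 67
v14: WRITE a=11  (a history now [(2, 67), (14, 11)])
v15: WRITE b=53  (b history now [(1, 12), (6, 36), (11, 84), (15, 53)])
READ b @v7: history=[(1, 12), (6, 36), (11, 84), (15, 53)] -> pick v6 -> 36
READ d @v5: history=[(3, 64), (4, 27), (10, 74), (13, 41)] -> pick v4 -> 27
v16: WRITE b=67  (b history now [(1, 12), (6, 36), (11, 84), (15, 53), (16, 67)])
READ d @v8: history=[(3, 64), (4, 27), (10, 74), (13, 41)] -> pick v4 -> 27
v17: WRITE c=29  (c history now [(5, 28), (7, 62), (8, 5), (9, 1), (12, 84), (17, 29)])

Answer: NONE
NONE
12
67
36
27
27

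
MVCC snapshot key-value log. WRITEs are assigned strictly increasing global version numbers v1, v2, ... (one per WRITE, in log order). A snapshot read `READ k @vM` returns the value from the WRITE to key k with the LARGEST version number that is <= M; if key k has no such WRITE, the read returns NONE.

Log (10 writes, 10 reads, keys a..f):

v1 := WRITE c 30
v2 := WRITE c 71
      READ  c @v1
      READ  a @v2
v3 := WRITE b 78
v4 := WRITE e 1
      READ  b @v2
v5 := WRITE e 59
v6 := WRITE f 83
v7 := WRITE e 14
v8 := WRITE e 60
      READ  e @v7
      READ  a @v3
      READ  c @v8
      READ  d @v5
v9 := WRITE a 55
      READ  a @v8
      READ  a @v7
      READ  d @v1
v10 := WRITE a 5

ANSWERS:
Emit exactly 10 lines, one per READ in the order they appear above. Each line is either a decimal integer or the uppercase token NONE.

v1: WRITE c=30  (c history now [(1, 30)])
v2: WRITE c=71  (c history now [(1, 30), (2, 71)])
READ c @v1: history=[(1, 30), (2, 71)] -> pick v1 -> 30
READ a @v2: history=[] -> no version <= 2 -> NONE
v3: WRITE b=78  (b history now [(3, 78)])
v4: WRITE e=1  (e history now [(4, 1)])
READ b @v2: history=[(3, 78)] -> no version <= 2 -> NONE
v5: WRITE e=59  (e history now [(4, 1), (5, 59)])
v6: WRITE f=83  (f history now [(6, 83)])
v7: WRITE e=14  (e history now [(4, 1), (5, 59), (7, 14)])
v8: WRITE e=60  (e history now [(4, 1), (5, 59), (7, 14), (8, 60)])
READ e @v7: history=[(4, 1), (5, 59), (7, 14), (8, 60)] -> pick v7 -> 14
READ a @v3: history=[] -> no version <= 3 -> NONE
READ c @v8: history=[(1, 30), (2, 71)] -> pick v2 -> 71
READ d @v5: history=[] -> no version <= 5 -> NONE
v9: WRITE a=55  (a history now [(9, 55)])
READ a @v8: history=[(9, 55)] -> no version <= 8 -> NONE
READ a @v7: history=[(9, 55)] -> no version <= 7 -> NONE
READ d @v1: history=[] -> no version <= 1 -> NONE
v10: WRITE a=5  (a history now [(9, 55), (10, 5)])

Answer: 30
NONE
NONE
14
NONE
71
NONE
NONE
NONE
NONE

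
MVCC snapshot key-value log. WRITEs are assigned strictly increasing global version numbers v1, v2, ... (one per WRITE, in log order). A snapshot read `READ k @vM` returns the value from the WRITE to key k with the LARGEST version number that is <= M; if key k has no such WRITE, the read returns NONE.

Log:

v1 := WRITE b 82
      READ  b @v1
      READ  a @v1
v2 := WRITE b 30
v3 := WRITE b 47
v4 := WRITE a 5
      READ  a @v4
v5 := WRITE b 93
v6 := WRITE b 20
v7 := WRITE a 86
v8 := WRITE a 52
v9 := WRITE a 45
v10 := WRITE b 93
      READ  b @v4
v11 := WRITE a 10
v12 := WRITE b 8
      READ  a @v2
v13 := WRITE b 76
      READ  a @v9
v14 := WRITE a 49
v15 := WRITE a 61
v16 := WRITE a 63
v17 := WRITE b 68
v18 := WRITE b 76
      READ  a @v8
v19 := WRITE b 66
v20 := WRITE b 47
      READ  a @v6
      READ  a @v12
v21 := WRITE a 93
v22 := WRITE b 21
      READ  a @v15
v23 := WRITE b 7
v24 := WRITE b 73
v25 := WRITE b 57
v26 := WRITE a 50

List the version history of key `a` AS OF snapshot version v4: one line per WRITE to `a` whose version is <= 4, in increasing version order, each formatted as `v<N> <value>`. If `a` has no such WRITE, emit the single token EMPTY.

Scan writes for key=a with version <= 4:
  v1 WRITE b 82 -> skip
  v2 WRITE b 30 -> skip
  v3 WRITE b 47 -> skip
  v4 WRITE a 5 -> keep
  v5 WRITE b 93 -> skip
  v6 WRITE b 20 -> skip
  v7 WRITE a 86 -> drop (> snap)
  v8 WRITE a 52 -> drop (> snap)
  v9 WRITE a 45 -> drop (> snap)
  v10 WRITE b 93 -> skip
  v11 WRITE a 10 -> drop (> snap)
  v12 WRITE b 8 -> skip
  v13 WRITE b 76 -> skip
  v14 WRITE a 49 -> drop (> snap)
  v15 WRITE a 61 -> drop (> snap)
  v16 WRITE a 63 -> drop (> snap)
  v17 WRITE b 68 -> skip
  v18 WRITE b 76 -> skip
  v19 WRITE b 66 -> skip
  v20 WRITE b 47 -> skip
  v21 WRITE a 93 -> drop (> snap)
  v22 WRITE b 21 -> skip
  v23 WRITE b 7 -> skip
  v24 WRITE b 73 -> skip
  v25 WRITE b 57 -> skip
  v26 WRITE a 50 -> drop (> snap)
Collected: [(4, 5)]

Answer: v4 5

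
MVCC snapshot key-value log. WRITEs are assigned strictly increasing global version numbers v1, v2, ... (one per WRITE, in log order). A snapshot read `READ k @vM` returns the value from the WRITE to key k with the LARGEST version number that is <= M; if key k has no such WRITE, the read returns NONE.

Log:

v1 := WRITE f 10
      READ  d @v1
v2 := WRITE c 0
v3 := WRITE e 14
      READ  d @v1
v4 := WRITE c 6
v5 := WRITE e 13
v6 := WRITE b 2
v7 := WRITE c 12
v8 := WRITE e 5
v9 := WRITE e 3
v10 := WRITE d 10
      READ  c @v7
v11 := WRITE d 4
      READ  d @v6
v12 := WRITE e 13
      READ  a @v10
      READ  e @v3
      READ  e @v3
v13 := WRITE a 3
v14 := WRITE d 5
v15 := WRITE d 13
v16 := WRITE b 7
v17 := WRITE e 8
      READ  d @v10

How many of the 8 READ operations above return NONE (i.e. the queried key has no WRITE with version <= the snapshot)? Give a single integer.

v1: WRITE f=10  (f history now [(1, 10)])
READ d @v1: history=[] -> no version <= 1 -> NONE
v2: WRITE c=0  (c history now [(2, 0)])
v3: WRITE e=14  (e history now [(3, 14)])
READ d @v1: history=[] -> no version <= 1 -> NONE
v4: WRITE c=6  (c history now [(2, 0), (4, 6)])
v5: WRITE e=13  (e history now [(3, 14), (5, 13)])
v6: WRITE b=2  (b history now [(6, 2)])
v7: WRITE c=12  (c history now [(2, 0), (4, 6), (7, 12)])
v8: WRITE e=5  (e history now [(3, 14), (5, 13), (8, 5)])
v9: WRITE e=3  (e history now [(3, 14), (5, 13), (8, 5), (9, 3)])
v10: WRITE d=10  (d history now [(10, 10)])
READ c @v7: history=[(2, 0), (4, 6), (7, 12)] -> pick v7 -> 12
v11: WRITE d=4  (d history now [(10, 10), (11, 4)])
READ d @v6: history=[(10, 10), (11, 4)] -> no version <= 6 -> NONE
v12: WRITE e=13  (e history now [(3, 14), (5, 13), (8, 5), (9, 3), (12, 13)])
READ a @v10: history=[] -> no version <= 10 -> NONE
READ e @v3: history=[(3, 14), (5, 13), (8, 5), (9, 3), (12, 13)] -> pick v3 -> 14
READ e @v3: history=[(3, 14), (5, 13), (8, 5), (9, 3), (12, 13)] -> pick v3 -> 14
v13: WRITE a=3  (a history now [(13, 3)])
v14: WRITE d=5  (d history now [(10, 10), (11, 4), (14, 5)])
v15: WRITE d=13  (d history now [(10, 10), (11, 4), (14, 5), (15, 13)])
v16: WRITE b=7  (b history now [(6, 2), (16, 7)])
v17: WRITE e=8  (e history now [(3, 14), (5, 13), (8, 5), (9, 3), (12, 13), (17, 8)])
READ d @v10: history=[(10, 10), (11, 4), (14, 5), (15, 13)] -> pick v10 -> 10
Read results in order: ['NONE', 'NONE', '12', 'NONE', 'NONE', '14', '14', '10']
NONE count = 4

Answer: 4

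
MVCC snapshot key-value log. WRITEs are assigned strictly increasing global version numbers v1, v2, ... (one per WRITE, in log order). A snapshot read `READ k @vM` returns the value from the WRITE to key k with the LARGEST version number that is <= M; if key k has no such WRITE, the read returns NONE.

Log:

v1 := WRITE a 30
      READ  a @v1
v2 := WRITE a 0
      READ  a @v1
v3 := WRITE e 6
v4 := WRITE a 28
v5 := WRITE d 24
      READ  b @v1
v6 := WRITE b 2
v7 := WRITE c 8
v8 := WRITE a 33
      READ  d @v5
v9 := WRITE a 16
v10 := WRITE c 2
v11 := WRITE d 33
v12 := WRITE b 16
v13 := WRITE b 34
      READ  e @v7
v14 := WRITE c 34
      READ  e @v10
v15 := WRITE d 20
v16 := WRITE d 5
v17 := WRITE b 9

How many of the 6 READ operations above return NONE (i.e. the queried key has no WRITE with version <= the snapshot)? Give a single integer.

Answer: 1

Derivation:
v1: WRITE a=30  (a history now [(1, 30)])
READ a @v1: history=[(1, 30)] -> pick v1 -> 30
v2: WRITE a=0  (a history now [(1, 30), (2, 0)])
READ a @v1: history=[(1, 30), (2, 0)] -> pick v1 -> 30
v3: WRITE e=6  (e history now [(3, 6)])
v4: WRITE a=28  (a history now [(1, 30), (2, 0), (4, 28)])
v5: WRITE d=24  (d history now [(5, 24)])
READ b @v1: history=[] -> no version <= 1 -> NONE
v6: WRITE b=2  (b history now [(6, 2)])
v7: WRITE c=8  (c history now [(7, 8)])
v8: WRITE a=33  (a history now [(1, 30), (2, 0), (4, 28), (8, 33)])
READ d @v5: history=[(5, 24)] -> pick v5 -> 24
v9: WRITE a=16  (a history now [(1, 30), (2, 0), (4, 28), (8, 33), (9, 16)])
v10: WRITE c=2  (c history now [(7, 8), (10, 2)])
v11: WRITE d=33  (d history now [(5, 24), (11, 33)])
v12: WRITE b=16  (b history now [(6, 2), (12, 16)])
v13: WRITE b=34  (b history now [(6, 2), (12, 16), (13, 34)])
READ e @v7: history=[(3, 6)] -> pick v3 -> 6
v14: WRITE c=34  (c history now [(7, 8), (10, 2), (14, 34)])
READ e @v10: history=[(3, 6)] -> pick v3 -> 6
v15: WRITE d=20  (d history now [(5, 24), (11, 33), (15, 20)])
v16: WRITE d=5  (d history now [(5, 24), (11, 33), (15, 20), (16, 5)])
v17: WRITE b=9  (b history now [(6, 2), (12, 16), (13, 34), (17, 9)])
Read results in order: ['30', '30', 'NONE', '24', '6', '6']
NONE count = 1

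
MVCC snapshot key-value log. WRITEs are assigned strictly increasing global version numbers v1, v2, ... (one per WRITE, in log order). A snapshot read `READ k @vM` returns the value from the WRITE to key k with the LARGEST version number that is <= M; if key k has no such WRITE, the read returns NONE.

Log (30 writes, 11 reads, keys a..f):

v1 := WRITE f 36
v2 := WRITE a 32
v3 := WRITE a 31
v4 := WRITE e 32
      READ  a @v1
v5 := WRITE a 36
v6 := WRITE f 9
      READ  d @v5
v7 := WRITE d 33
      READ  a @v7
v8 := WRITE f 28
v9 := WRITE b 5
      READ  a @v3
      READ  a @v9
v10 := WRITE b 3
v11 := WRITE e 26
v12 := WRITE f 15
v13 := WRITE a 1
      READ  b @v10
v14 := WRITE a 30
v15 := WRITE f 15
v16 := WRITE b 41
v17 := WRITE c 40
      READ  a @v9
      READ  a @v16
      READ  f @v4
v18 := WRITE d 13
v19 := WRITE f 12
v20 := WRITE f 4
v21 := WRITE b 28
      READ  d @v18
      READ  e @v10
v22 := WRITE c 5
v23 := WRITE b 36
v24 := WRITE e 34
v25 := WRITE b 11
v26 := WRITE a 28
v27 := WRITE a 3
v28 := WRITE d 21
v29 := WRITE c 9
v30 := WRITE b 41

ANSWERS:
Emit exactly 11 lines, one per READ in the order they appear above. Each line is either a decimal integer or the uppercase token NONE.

v1: WRITE f=36  (f history now [(1, 36)])
v2: WRITE a=32  (a history now [(2, 32)])
v3: WRITE a=31  (a history now [(2, 32), (3, 31)])
v4: WRITE e=32  (e history now [(4, 32)])
READ a @v1: history=[(2, 32), (3, 31)] -> no version <= 1 -> NONE
v5: WRITE a=36  (a history now [(2, 32), (3, 31), (5, 36)])
v6: WRITE f=9  (f history now [(1, 36), (6, 9)])
READ d @v5: history=[] -> no version <= 5 -> NONE
v7: WRITE d=33  (d history now [(7, 33)])
READ a @v7: history=[(2, 32), (3, 31), (5, 36)] -> pick v5 -> 36
v8: WRITE f=28  (f history now [(1, 36), (6, 9), (8, 28)])
v9: WRITE b=5  (b history now [(9, 5)])
READ a @v3: history=[(2, 32), (3, 31), (5, 36)] -> pick v3 -> 31
READ a @v9: history=[(2, 32), (3, 31), (5, 36)] -> pick v5 -> 36
v10: WRITE b=3  (b history now [(9, 5), (10, 3)])
v11: WRITE e=26  (e history now [(4, 32), (11, 26)])
v12: WRITE f=15  (f history now [(1, 36), (6, 9), (8, 28), (12, 15)])
v13: WRITE a=1  (a history now [(2, 32), (3, 31), (5, 36), (13, 1)])
READ b @v10: history=[(9, 5), (10, 3)] -> pick v10 -> 3
v14: WRITE a=30  (a history now [(2, 32), (3, 31), (5, 36), (13, 1), (14, 30)])
v15: WRITE f=15  (f history now [(1, 36), (6, 9), (8, 28), (12, 15), (15, 15)])
v16: WRITE b=41  (b history now [(9, 5), (10, 3), (16, 41)])
v17: WRITE c=40  (c history now [(17, 40)])
READ a @v9: history=[(2, 32), (3, 31), (5, 36), (13, 1), (14, 30)] -> pick v5 -> 36
READ a @v16: history=[(2, 32), (3, 31), (5, 36), (13, 1), (14, 30)] -> pick v14 -> 30
READ f @v4: history=[(1, 36), (6, 9), (8, 28), (12, 15), (15, 15)] -> pick v1 -> 36
v18: WRITE d=13  (d history now [(7, 33), (18, 13)])
v19: WRITE f=12  (f history now [(1, 36), (6, 9), (8, 28), (12, 15), (15, 15), (19, 12)])
v20: WRITE f=4  (f history now [(1, 36), (6, 9), (8, 28), (12, 15), (15, 15), (19, 12), (20, 4)])
v21: WRITE b=28  (b history now [(9, 5), (10, 3), (16, 41), (21, 28)])
READ d @v18: history=[(7, 33), (18, 13)] -> pick v18 -> 13
READ e @v10: history=[(4, 32), (11, 26)] -> pick v4 -> 32
v22: WRITE c=5  (c history now [(17, 40), (22, 5)])
v23: WRITE b=36  (b history now [(9, 5), (10, 3), (16, 41), (21, 28), (23, 36)])
v24: WRITE e=34  (e history now [(4, 32), (11, 26), (24, 34)])
v25: WRITE b=11  (b history now [(9, 5), (10, 3), (16, 41), (21, 28), (23, 36), (25, 11)])
v26: WRITE a=28  (a history now [(2, 32), (3, 31), (5, 36), (13, 1), (14, 30), (26, 28)])
v27: WRITE a=3  (a history now [(2, 32), (3, 31), (5, 36), (13, 1), (14, 30), (26, 28), (27, 3)])
v28: WRITE d=21  (d history now [(7, 33), (18, 13), (28, 21)])
v29: WRITE c=9  (c history now [(17, 40), (22, 5), (29, 9)])
v30: WRITE b=41  (b history now [(9, 5), (10, 3), (16, 41), (21, 28), (23, 36), (25, 11), (30, 41)])

Answer: NONE
NONE
36
31
36
3
36
30
36
13
32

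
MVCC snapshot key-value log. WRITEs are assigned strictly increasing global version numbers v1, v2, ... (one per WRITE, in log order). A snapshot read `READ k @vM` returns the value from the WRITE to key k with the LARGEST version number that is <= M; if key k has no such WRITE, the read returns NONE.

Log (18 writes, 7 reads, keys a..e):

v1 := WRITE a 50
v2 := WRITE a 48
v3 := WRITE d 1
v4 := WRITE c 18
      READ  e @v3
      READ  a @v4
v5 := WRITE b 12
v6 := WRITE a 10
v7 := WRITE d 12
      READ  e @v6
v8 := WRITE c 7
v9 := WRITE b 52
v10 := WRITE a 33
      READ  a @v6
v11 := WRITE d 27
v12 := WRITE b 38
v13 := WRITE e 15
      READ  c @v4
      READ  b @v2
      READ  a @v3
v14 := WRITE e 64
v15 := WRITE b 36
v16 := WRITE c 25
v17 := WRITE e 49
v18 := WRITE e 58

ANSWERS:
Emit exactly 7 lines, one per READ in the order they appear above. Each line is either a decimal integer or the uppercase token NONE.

v1: WRITE a=50  (a history now [(1, 50)])
v2: WRITE a=48  (a history now [(1, 50), (2, 48)])
v3: WRITE d=1  (d history now [(3, 1)])
v4: WRITE c=18  (c history now [(4, 18)])
READ e @v3: history=[] -> no version <= 3 -> NONE
READ a @v4: history=[(1, 50), (2, 48)] -> pick v2 -> 48
v5: WRITE b=12  (b history now [(5, 12)])
v6: WRITE a=10  (a history now [(1, 50), (2, 48), (6, 10)])
v7: WRITE d=12  (d history now [(3, 1), (7, 12)])
READ e @v6: history=[] -> no version <= 6 -> NONE
v8: WRITE c=7  (c history now [(4, 18), (8, 7)])
v9: WRITE b=52  (b history now [(5, 12), (9, 52)])
v10: WRITE a=33  (a history now [(1, 50), (2, 48), (6, 10), (10, 33)])
READ a @v6: history=[(1, 50), (2, 48), (6, 10), (10, 33)] -> pick v6 -> 10
v11: WRITE d=27  (d history now [(3, 1), (7, 12), (11, 27)])
v12: WRITE b=38  (b history now [(5, 12), (9, 52), (12, 38)])
v13: WRITE e=15  (e history now [(13, 15)])
READ c @v4: history=[(4, 18), (8, 7)] -> pick v4 -> 18
READ b @v2: history=[(5, 12), (9, 52), (12, 38)] -> no version <= 2 -> NONE
READ a @v3: history=[(1, 50), (2, 48), (6, 10), (10, 33)] -> pick v2 -> 48
v14: WRITE e=64  (e history now [(13, 15), (14, 64)])
v15: WRITE b=36  (b history now [(5, 12), (9, 52), (12, 38), (15, 36)])
v16: WRITE c=25  (c history now [(4, 18), (8, 7), (16, 25)])
v17: WRITE e=49  (e history now [(13, 15), (14, 64), (17, 49)])
v18: WRITE e=58  (e history now [(13, 15), (14, 64), (17, 49), (18, 58)])

Answer: NONE
48
NONE
10
18
NONE
48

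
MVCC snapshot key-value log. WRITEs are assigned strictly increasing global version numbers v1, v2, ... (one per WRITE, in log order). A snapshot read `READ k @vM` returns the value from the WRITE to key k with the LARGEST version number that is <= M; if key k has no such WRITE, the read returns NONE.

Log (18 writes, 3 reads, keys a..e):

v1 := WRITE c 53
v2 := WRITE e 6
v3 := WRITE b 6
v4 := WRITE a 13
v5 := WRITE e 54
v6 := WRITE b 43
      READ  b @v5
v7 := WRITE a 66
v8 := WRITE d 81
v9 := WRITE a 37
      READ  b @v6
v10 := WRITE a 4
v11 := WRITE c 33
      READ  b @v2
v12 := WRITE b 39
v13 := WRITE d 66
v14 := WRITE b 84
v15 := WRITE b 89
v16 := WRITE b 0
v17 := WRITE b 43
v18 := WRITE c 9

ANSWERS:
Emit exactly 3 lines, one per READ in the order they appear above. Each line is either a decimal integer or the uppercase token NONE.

Answer: 6
43
NONE

Derivation:
v1: WRITE c=53  (c history now [(1, 53)])
v2: WRITE e=6  (e history now [(2, 6)])
v3: WRITE b=6  (b history now [(3, 6)])
v4: WRITE a=13  (a history now [(4, 13)])
v5: WRITE e=54  (e history now [(2, 6), (5, 54)])
v6: WRITE b=43  (b history now [(3, 6), (6, 43)])
READ b @v5: history=[(3, 6), (6, 43)] -> pick v3 -> 6
v7: WRITE a=66  (a history now [(4, 13), (7, 66)])
v8: WRITE d=81  (d history now [(8, 81)])
v9: WRITE a=37  (a history now [(4, 13), (7, 66), (9, 37)])
READ b @v6: history=[(3, 6), (6, 43)] -> pick v6 -> 43
v10: WRITE a=4  (a history now [(4, 13), (7, 66), (9, 37), (10, 4)])
v11: WRITE c=33  (c history now [(1, 53), (11, 33)])
READ b @v2: history=[(3, 6), (6, 43)] -> no version <= 2 -> NONE
v12: WRITE b=39  (b history now [(3, 6), (6, 43), (12, 39)])
v13: WRITE d=66  (d history now [(8, 81), (13, 66)])
v14: WRITE b=84  (b history now [(3, 6), (6, 43), (12, 39), (14, 84)])
v15: WRITE b=89  (b history now [(3, 6), (6, 43), (12, 39), (14, 84), (15, 89)])
v16: WRITE b=0  (b history now [(3, 6), (6, 43), (12, 39), (14, 84), (15, 89), (16, 0)])
v17: WRITE b=43  (b history now [(3, 6), (6, 43), (12, 39), (14, 84), (15, 89), (16, 0), (17, 43)])
v18: WRITE c=9  (c history now [(1, 53), (11, 33), (18, 9)])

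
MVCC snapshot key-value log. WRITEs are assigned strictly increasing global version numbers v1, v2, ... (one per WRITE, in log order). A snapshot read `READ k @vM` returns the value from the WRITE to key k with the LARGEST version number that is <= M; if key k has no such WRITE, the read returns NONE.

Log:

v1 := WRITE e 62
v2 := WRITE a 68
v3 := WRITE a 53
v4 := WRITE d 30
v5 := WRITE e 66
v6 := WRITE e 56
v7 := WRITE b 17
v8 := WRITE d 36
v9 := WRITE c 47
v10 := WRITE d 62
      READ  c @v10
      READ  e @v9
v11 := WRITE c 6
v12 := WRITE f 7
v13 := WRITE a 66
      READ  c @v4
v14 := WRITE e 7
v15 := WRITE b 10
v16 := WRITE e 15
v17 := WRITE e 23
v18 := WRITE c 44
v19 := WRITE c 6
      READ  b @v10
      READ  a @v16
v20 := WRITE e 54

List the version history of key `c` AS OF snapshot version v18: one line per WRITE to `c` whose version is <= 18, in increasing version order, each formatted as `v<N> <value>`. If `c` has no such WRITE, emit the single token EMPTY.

Scan writes for key=c with version <= 18:
  v1 WRITE e 62 -> skip
  v2 WRITE a 68 -> skip
  v3 WRITE a 53 -> skip
  v4 WRITE d 30 -> skip
  v5 WRITE e 66 -> skip
  v6 WRITE e 56 -> skip
  v7 WRITE b 17 -> skip
  v8 WRITE d 36 -> skip
  v9 WRITE c 47 -> keep
  v10 WRITE d 62 -> skip
  v11 WRITE c 6 -> keep
  v12 WRITE f 7 -> skip
  v13 WRITE a 66 -> skip
  v14 WRITE e 7 -> skip
  v15 WRITE b 10 -> skip
  v16 WRITE e 15 -> skip
  v17 WRITE e 23 -> skip
  v18 WRITE c 44 -> keep
  v19 WRITE c 6 -> drop (> snap)
  v20 WRITE e 54 -> skip
Collected: [(9, 47), (11, 6), (18, 44)]

Answer: v9 47
v11 6
v18 44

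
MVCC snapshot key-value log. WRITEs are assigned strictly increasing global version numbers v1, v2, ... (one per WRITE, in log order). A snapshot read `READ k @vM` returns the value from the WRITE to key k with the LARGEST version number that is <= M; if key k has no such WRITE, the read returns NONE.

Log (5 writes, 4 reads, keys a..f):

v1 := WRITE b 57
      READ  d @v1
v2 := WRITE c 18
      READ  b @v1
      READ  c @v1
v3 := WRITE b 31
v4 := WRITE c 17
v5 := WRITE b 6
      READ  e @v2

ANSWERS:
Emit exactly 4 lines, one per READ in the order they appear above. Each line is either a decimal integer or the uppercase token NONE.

Answer: NONE
57
NONE
NONE

Derivation:
v1: WRITE b=57  (b history now [(1, 57)])
READ d @v1: history=[] -> no version <= 1 -> NONE
v2: WRITE c=18  (c history now [(2, 18)])
READ b @v1: history=[(1, 57)] -> pick v1 -> 57
READ c @v1: history=[(2, 18)] -> no version <= 1 -> NONE
v3: WRITE b=31  (b history now [(1, 57), (3, 31)])
v4: WRITE c=17  (c history now [(2, 18), (4, 17)])
v5: WRITE b=6  (b history now [(1, 57), (3, 31), (5, 6)])
READ e @v2: history=[] -> no version <= 2 -> NONE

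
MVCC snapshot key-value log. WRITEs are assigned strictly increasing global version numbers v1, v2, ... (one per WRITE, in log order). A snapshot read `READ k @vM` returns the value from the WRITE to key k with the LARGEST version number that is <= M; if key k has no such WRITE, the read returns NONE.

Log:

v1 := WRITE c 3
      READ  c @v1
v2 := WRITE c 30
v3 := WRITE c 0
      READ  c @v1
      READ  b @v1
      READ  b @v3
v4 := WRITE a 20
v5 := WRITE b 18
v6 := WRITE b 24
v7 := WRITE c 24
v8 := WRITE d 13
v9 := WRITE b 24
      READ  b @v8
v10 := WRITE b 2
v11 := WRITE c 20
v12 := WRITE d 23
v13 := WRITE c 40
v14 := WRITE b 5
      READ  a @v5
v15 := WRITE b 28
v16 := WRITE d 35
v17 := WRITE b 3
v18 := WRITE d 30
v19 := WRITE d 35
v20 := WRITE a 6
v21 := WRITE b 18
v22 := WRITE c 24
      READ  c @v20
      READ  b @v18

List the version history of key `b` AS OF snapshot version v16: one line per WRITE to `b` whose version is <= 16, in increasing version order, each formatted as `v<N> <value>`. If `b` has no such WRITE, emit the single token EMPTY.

Answer: v5 18
v6 24
v9 24
v10 2
v14 5
v15 28

Derivation:
Scan writes for key=b with version <= 16:
  v1 WRITE c 3 -> skip
  v2 WRITE c 30 -> skip
  v3 WRITE c 0 -> skip
  v4 WRITE a 20 -> skip
  v5 WRITE b 18 -> keep
  v6 WRITE b 24 -> keep
  v7 WRITE c 24 -> skip
  v8 WRITE d 13 -> skip
  v9 WRITE b 24 -> keep
  v10 WRITE b 2 -> keep
  v11 WRITE c 20 -> skip
  v12 WRITE d 23 -> skip
  v13 WRITE c 40 -> skip
  v14 WRITE b 5 -> keep
  v15 WRITE b 28 -> keep
  v16 WRITE d 35 -> skip
  v17 WRITE b 3 -> drop (> snap)
  v18 WRITE d 30 -> skip
  v19 WRITE d 35 -> skip
  v20 WRITE a 6 -> skip
  v21 WRITE b 18 -> drop (> snap)
  v22 WRITE c 24 -> skip
Collected: [(5, 18), (6, 24), (9, 24), (10, 2), (14, 5), (15, 28)]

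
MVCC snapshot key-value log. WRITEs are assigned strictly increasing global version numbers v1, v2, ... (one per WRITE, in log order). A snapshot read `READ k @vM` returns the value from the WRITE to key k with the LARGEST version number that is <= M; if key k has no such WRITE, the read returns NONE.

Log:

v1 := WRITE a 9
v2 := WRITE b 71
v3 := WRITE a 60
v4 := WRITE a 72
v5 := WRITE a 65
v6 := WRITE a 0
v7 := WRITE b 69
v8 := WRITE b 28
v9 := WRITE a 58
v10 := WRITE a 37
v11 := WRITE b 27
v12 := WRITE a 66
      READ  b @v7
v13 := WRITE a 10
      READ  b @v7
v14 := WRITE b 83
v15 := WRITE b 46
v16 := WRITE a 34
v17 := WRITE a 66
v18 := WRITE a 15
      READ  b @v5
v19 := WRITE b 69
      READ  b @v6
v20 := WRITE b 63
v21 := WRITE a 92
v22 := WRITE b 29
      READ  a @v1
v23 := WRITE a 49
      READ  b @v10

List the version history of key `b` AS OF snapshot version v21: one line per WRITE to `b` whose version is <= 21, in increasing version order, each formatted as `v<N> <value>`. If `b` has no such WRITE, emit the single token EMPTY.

Scan writes for key=b with version <= 21:
  v1 WRITE a 9 -> skip
  v2 WRITE b 71 -> keep
  v3 WRITE a 60 -> skip
  v4 WRITE a 72 -> skip
  v5 WRITE a 65 -> skip
  v6 WRITE a 0 -> skip
  v7 WRITE b 69 -> keep
  v8 WRITE b 28 -> keep
  v9 WRITE a 58 -> skip
  v10 WRITE a 37 -> skip
  v11 WRITE b 27 -> keep
  v12 WRITE a 66 -> skip
  v13 WRITE a 10 -> skip
  v14 WRITE b 83 -> keep
  v15 WRITE b 46 -> keep
  v16 WRITE a 34 -> skip
  v17 WRITE a 66 -> skip
  v18 WRITE a 15 -> skip
  v19 WRITE b 69 -> keep
  v20 WRITE b 63 -> keep
  v21 WRITE a 92 -> skip
  v22 WRITE b 29 -> drop (> snap)
  v23 WRITE a 49 -> skip
Collected: [(2, 71), (7, 69), (8, 28), (11, 27), (14, 83), (15, 46), (19, 69), (20, 63)]

Answer: v2 71
v7 69
v8 28
v11 27
v14 83
v15 46
v19 69
v20 63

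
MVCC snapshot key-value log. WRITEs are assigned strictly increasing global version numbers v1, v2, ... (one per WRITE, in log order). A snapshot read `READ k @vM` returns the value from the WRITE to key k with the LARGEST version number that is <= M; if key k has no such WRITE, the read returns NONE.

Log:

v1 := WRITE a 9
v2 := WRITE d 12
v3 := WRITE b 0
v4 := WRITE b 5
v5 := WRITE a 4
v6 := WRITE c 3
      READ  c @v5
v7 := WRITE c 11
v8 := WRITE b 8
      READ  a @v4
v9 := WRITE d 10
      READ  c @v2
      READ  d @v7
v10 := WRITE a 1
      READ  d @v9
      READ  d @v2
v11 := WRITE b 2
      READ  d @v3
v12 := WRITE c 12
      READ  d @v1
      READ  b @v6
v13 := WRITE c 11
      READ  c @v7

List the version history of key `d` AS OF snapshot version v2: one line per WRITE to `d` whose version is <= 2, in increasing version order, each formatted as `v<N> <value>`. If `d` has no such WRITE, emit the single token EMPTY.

Scan writes for key=d with version <= 2:
  v1 WRITE a 9 -> skip
  v2 WRITE d 12 -> keep
  v3 WRITE b 0 -> skip
  v4 WRITE b 5 -> skip
  v5 WRITE a 4 -> skip
  v6 WRITE c 3 -> skip
  v7 WRITE c 11 -> skip
  v8 WRITE b 8 -> skip
  v9 WRITE d 10 -> drop (> snap)
  v10 WRITE a 1 -> skip
  v11 WRITE b 2 -> skip
  v12 WRITE c 12 -> skip
  v13 WRITE c 11 -> skip
Collected: [(2, 12)]

Answer: v2 12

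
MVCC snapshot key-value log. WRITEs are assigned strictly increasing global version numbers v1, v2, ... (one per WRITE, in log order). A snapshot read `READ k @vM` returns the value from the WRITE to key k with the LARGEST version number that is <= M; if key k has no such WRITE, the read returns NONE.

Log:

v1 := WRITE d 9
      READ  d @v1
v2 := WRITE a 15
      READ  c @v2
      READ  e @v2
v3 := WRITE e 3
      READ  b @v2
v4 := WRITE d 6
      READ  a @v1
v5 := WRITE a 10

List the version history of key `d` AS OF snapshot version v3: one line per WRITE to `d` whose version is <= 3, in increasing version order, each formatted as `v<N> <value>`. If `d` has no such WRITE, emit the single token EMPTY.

Answer: v1 9

Derivation:
Scan writes for key=d with version <= 3:
  v1 WRITE d 9 -> keep
  v2 WRITE a 15 -> skip
  v3 WRITE e 3 -> skip
  v4 WRITE d 6 -> drop (> snap)
  v5 WRITE a 10 -> skip
Collected: [(1, 9)]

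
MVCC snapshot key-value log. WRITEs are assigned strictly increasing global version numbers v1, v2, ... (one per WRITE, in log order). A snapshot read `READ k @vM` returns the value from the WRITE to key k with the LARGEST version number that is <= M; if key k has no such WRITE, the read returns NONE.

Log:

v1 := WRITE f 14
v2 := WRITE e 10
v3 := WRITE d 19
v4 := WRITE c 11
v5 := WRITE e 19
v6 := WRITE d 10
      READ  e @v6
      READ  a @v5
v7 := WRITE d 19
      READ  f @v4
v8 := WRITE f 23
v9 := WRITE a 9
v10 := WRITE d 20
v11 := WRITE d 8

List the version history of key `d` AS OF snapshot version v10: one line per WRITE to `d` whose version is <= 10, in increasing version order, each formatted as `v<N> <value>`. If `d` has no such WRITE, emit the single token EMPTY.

Answer: v3 19
v6 10
v7 19
v10 20

Derivation:
Scan writes for key=d with version <= 10:
  v1 WRITE f 14 -> skip
  v2 WRITE e 10 -> skip
  v3 WRITE d 19 -> keep
  v4 WRITE c 11 -> skip
  v5 WRITE e 19 -> skip
  v6 WRITE d 10 -> keep
  v7 WRITE d 19 -> keep
  v8 WRITE f 23 -> skip
  v9 WRITE a 9 -> skip
  v10 WRITE d 20 -> keep
  v11 WRITE d 8 -> drop (> snap)
Collected: [(3, 19), (6, 10), (7, 19), (10, 20)]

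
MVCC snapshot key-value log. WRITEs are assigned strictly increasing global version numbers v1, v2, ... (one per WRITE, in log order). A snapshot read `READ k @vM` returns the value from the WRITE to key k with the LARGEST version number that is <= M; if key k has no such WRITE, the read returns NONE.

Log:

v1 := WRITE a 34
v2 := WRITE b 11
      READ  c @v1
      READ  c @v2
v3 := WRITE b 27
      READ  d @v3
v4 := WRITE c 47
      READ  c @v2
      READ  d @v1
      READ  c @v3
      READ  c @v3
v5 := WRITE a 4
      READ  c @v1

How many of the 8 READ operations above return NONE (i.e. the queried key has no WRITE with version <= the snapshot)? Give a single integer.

v1: WRITE a=34  (a history now [(1, 34)])
v2: WRITE b=11  (b history now [(2, 11)])
READ c @v1: history=[] -> no version <= 1 -> NONE
READ c @v2: history=[] -> no version <= 2 -> NONE
v3: WRITE b=27  (b history now [(2, 11), (3, 27)])
READ d @v3: history=[] -> no version <= 3 -> NONE
v4: WRITE c=47  (c history now [(4, 47)])
READ c @v2: history=[(4, 47)] -> no version <= 2 -> NONE
READ d @v1: history=[] -> no version <= 1 -> NONE
READ c @v3: history=[(4, 47)] -> no version <= 3 -> NONE
READ c @v3: history=[(4, 47)] -> no version <= 3 -> NONE
v5: WRITE a=4  (a history now [(1, 34), (5, 4)])
READ c @v1: history=[(4, 47)] -> no version <= 1 -> NONE
Read results in order: ['NONE', 'NONE', 'NONE', 'NONE', 'NONE', 'NONE', 'NONE', 'NONE']
NONE count = 8

Answer: 8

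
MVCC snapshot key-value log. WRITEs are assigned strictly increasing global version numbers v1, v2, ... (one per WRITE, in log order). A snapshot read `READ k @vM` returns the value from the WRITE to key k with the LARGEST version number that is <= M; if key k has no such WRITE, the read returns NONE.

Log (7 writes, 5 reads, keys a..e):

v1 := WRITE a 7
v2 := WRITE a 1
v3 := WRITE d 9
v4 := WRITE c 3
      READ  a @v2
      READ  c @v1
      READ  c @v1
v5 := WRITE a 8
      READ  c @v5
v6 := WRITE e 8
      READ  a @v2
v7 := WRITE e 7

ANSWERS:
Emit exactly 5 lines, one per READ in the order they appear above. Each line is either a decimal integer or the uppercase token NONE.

Answer: 1
NONE
NONE
3
1

Derivation:
v1: WRITE a=7  (a history now [(1, 7)])
v2: WRITE a=1  (a history now [(1, 7), (2, 1)])
v3: WRITE d=9  (d history now [(3, 9)])
v4: WRITE c=3  (c history now [(4, 3)])
READ a @v2: history=[(1, 7), (2, 1)] -> pick v2 -> 1
READ c @v1: history=[(4, 3)] -> no version <= 1 -> NONE
READ c @v1: history=[(4, 3)] -> no version <= 1 -> NONE
v5: WRITE a=8  (a history now [(1, 7), (2, 1), (5, 8)])
READ c @v5: history=[(4, 3)] -> pick v4 -> 3
v6: WRITE e=8  (e history now [(6, 8)])
READ a @v2: history=[(1, 7), (2, 1), (5, 8)] -> pick v2 -> 1
v7: WRITE e=7  (e history now [(6, 8), (7, 7)])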